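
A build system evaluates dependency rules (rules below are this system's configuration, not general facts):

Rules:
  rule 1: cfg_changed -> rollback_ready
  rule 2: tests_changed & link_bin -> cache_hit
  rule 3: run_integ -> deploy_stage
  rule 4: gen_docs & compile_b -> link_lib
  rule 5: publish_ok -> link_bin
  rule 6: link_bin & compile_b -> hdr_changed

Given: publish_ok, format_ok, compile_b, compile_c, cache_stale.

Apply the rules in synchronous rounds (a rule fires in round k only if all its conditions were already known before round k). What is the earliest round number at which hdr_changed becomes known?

2

Round 1 — rule 5, derive link_bin.
Round 2 — rule 6, derive hdr_changed.
hdr_changed first appears in round 2.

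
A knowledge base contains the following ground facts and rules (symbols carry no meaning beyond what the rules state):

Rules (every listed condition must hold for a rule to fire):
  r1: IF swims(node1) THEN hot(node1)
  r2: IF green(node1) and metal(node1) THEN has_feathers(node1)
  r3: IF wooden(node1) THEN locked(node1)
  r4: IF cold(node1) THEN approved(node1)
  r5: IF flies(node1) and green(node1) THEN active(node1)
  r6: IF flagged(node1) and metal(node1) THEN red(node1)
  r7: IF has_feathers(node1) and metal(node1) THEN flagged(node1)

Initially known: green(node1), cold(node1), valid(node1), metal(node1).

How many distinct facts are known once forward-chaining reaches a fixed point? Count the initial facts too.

Round 1: r2 [IF green(node1) and metal(node1) THEN has_feathers(node1)]; r4 [IF cold(node1) THEN approved(node1)]. Adds has_feathers(node1), approved(node1).
Round 2: r7 [IF has_feathers(node1) and metal(node1) THEN flagged(node1)]. Adds flagged(node1).
Round 3: r6 [IF flagged(node1) and metal(node1) THEN red(node1)]. Adds red(node1).
Closure: {approved(node1), cold(node1), flagged(node1), green(node1), has_feathers(node1), metal(node1), red(node1), valid(node1)} — 8 facts.

8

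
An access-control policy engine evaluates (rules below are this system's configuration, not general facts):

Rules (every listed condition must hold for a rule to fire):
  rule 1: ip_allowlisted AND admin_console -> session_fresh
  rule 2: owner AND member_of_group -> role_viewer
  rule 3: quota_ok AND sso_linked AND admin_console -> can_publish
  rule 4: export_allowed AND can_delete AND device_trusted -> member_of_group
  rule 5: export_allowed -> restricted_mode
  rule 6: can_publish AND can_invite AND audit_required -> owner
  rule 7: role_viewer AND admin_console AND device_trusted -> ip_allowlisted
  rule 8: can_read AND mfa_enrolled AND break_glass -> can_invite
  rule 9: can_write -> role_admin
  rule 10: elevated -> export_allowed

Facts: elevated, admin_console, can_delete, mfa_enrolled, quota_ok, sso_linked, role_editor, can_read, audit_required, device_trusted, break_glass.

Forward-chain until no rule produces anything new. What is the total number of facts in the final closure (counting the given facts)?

Round 1 fires rule 3, rule 8, rule 10, giving can_publish, can_invite, export_allowed.
Round 2 fires rule 4, rule 5, rule 6, giving member_of_group, restricted_mode, owner.
Round 3 fires rule 2, giving role_viewer.
Round 4 fires rule 7, giving ip_allowlisted.
Round 5 fires rule 1, giving session_fresh.
Closure: {admin_console, audit_required, break_glass, can_delete, can_invite, can_publish, can_read, device_trusted, elevated, export_allowed, ip_allowlisted, member_of_group, mfa_enrolled, owner, quota_ok, restricted_mode, role_editor, role_viewer, session_fresh, sso_linked} — 20 facts.

20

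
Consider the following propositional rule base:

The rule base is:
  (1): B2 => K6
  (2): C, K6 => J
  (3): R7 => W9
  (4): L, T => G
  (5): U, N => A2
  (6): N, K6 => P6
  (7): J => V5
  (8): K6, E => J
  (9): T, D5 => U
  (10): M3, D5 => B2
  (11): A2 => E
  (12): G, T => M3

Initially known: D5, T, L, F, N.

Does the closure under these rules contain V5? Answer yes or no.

yes

Round 1 — (4), (9), derive G, U.
Round 2 — (5), (12), derive A2, M3.
Round 3 — (10), (11), derive B2, E.
Round 4 — (1), derive K6.
Round 5 — (6), (8), derive P6, J.
Round 6 — (7), derive V5.
V5 appears in round 6, so it is derivable.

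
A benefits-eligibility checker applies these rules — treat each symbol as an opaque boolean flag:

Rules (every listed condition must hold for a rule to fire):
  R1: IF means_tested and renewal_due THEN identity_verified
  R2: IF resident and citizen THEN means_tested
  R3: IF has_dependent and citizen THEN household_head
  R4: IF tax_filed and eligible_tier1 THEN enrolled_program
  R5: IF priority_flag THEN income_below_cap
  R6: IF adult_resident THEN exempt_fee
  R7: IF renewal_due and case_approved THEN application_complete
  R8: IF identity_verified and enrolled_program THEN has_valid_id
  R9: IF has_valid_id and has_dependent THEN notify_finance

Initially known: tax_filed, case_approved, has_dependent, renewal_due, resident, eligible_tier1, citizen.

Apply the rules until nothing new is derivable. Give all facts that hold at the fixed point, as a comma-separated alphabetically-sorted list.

application_complete, case_approved, citizen, eligible_tier1, enrolled_program, has_dependent, has_valid_id, household_head, identity_verified, means_tested, notify_finance, renewal_due, resident, tax_filed

[1] R2 [IF resident and citizen THEN means_tested]; R3 [IF has_dependent and citizen THEN household_head]; R4 [IF tax_filed and eligible_tier1 THEN enrolled_program]; R7 [IF renewal_due and case_approved THEN application_complete]. ⇒ new: means_tested, household_head, enrolled_program, application_complete.
[2] R1 [IF means_tested and renewal_due THEN identity_verified]. ⇒ new: identity_verified.
[3] R8 [IF identity_verified and enrolled_program THEN has_valid_id]. ⇒ new: has_valid_id.
[4] R9 [IF has_valid_id and has_dependent THEN notify_finance]. ⇒ new: notify_finance.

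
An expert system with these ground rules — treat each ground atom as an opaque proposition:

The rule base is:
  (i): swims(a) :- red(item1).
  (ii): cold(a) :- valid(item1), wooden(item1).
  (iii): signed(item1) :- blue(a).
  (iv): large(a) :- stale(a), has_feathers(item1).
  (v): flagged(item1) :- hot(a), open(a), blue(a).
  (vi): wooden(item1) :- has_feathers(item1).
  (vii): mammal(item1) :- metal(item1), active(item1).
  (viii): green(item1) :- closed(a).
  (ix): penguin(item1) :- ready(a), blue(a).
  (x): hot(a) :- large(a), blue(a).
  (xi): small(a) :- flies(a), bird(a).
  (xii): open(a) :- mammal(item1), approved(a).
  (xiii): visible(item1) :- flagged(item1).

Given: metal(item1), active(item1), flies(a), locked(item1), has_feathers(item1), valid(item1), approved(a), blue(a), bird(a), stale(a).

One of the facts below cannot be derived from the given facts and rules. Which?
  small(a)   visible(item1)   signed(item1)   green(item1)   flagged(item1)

green(item1)

[1] (iii) [signed(item1) :- blue(a).]; (iv) [large(a) :- stale(a), has_feathers(item1).]; (vi) [wooden(item1) :- has_feathers(item1).]; (vii) [mammal(item1) :- metal(item1), active(item1).]; (xi) [small(a) :- flies(a), bird(a).]. ⇒ new: signed(item1), large(a), wooden(item1), mammal(item1), small(a).
[2] (ii) [cold(a) :- valid(item1), wooden(item1).]; (x) [hot(a) :- large(a), blue(a).]; (xii) [open(a) :- mammal(item1), approved(a).]. ⇒ new: cold(a), hot(a), open(a).
[3] (v) [flagged(item1) :- hot(a), open(a), blue(a).]. ⇒ new: flagged(item1).
[4] (xiii) [visible(item1) :- flagged(item1).]. ⇒ new: visible(item1).
Derived: visible(item1) (round 4), flagged(item1) (round 3), signed(item1) (round 1), small(a) (round 1). green(item1) never appears in any round.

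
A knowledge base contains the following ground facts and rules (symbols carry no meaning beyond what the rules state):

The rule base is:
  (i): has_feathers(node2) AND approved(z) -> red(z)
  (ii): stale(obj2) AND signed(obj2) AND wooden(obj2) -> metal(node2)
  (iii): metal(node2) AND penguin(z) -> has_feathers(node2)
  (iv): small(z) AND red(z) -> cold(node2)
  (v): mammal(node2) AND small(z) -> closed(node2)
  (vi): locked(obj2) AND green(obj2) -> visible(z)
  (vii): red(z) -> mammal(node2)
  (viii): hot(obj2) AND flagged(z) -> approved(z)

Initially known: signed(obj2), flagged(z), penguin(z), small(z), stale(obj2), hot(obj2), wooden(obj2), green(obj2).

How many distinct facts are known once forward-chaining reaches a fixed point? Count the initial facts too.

15

Round 1: (ii) [stale(obj2) AND signed(obj2) AND wooden(obj2) -> metal(node2)]; (viii) [hot(obj2) AND flagged(z) -> approved(z)]. Adds metal(node2), approved(z).
Round 2: (iii) [metal(node2) AND penguin(z) -> has_feathers(node2)]. Adds has_feathers(node2).
Round 3: (i) [has_feathers(node2) AND approved(z) -> red(z)]. Adds red(z).
Round 4: (iv) [small(z) AND red(z) -> cold(node2)]; (vii) [red(z) -> mammal(node2)]. Adds cold(node2), mammal(node2).
Round 5: (v) [mammal(node2) AND small(z) -> closed(node2)]. Adds closed(node2).
Closure: {approved(z), closed(node2), cold(node2), flagged(z), green(obj2), has_feathers(node2), hot(obj2), mammal(node2), metal(node2), penguin(z), red(z), signed(obj2), small(z), stale(obj2), wooden(obj2)} — 15 facts.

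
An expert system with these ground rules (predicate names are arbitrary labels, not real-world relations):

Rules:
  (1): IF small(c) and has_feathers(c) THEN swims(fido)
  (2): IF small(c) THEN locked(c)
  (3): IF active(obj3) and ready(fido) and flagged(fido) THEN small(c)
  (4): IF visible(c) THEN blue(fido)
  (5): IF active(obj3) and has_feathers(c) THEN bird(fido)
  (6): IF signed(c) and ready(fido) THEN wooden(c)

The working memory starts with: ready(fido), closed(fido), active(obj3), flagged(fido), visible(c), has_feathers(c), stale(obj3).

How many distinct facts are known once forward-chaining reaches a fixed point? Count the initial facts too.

12

Round 1 fires (3), (4), (5), giving small(c), blue(fido), bird(fido).
Round 2 fires (1), (2), giving swims(fido), locked(c).
Closure: {active(obj3), bird(fido), blue(fido), closed(fido), flagged(fido), has_feathers(c), locked(c), ready(fido), small(c), stale(obj3), swims(fido), visible(c)} — 12 facts.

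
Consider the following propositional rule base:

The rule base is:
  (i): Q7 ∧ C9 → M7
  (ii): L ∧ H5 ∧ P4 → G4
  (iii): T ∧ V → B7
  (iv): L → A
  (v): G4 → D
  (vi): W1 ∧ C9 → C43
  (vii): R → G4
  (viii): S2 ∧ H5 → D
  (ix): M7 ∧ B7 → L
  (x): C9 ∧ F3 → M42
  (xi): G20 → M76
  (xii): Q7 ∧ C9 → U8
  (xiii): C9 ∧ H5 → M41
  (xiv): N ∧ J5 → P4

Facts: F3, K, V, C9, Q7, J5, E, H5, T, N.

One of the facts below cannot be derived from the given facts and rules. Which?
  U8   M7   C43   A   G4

Round 1 fires (i), (iii), (x), (xii), (xiii), (xiv), giving M7, B7, M42, U8, M41, P4.
Round 2 fires (ix), giving L.
Round 3 fires (ii), (iv), giving G4, A.
Round 4 fires (v), giving D.
Derived: U8 (round 1), M7 (round 1), G4 (round 3), A (round 3). C43 never appears in any round.

C43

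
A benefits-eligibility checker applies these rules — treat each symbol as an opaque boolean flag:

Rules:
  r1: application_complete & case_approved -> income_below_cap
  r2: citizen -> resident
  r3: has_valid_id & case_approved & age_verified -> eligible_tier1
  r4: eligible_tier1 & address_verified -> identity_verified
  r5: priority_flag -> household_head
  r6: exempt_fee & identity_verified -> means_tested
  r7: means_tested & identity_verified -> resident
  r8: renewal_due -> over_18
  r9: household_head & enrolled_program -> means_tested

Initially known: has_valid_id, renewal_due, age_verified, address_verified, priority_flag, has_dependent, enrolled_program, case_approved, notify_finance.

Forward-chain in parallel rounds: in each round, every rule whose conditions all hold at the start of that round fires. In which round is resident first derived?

[1] r3 [has_valid_id & case_approved & age_verified -> eligible_tier1]; r5 [priority_flag -> household_head]; r8 [renewal_due -> over_18]. ⇒ new: eligible_tier1, household_head, over_18.
[2] r4 [eligible_tier1 & address_verified -> identity_verified]; r9 [household_head & enrolled_program -> means_tested]. ⇒ new: identity_verified, means_tested.
[3] r7 [means_tested & identity_verified -> resident]. ⇒ new: resident.
resident first appears in round 3.

3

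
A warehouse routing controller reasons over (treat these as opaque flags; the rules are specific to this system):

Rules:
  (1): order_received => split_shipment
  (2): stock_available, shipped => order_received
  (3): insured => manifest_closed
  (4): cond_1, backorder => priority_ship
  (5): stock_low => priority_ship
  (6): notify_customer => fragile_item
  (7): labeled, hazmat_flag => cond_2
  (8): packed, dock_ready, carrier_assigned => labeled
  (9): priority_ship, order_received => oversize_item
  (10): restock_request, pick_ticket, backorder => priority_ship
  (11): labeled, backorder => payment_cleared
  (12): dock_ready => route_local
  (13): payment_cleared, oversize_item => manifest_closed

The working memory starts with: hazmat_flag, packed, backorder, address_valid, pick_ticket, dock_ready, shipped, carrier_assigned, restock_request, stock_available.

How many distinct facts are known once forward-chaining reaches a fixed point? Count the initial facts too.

[1] (2) [stock_available, shipped => order_received]; (8) [packed, dock_ready, carrier_assigned => labeled]; (10) [restock_request, pick_ticket, backorder => priority_ship]; (12) [dock_ready => route_local]. ⇒ new: order_received, labeled, priority_ship, route_local.
[2] (1) [order_received => split_shipment]; (7) [labeled, hazmat_flag => cond_2]; (9) [priority_ship, order_received => oversize_item]; (11) [labeled, backorder => payment_cleared]. ⇒ new: split_shipment, cond_2, oversize_item, payment_cleared.
[3] (13) [payment_cleared, oversize_item => manifest_closed]. ⇒ new: manifest_closed.
Closure: {address_valid, backorder, carrier_assigned, cond_2, dock_ready, hazmat_flag, labeled, manifest_closed, order_received, oversize_item, packed, payment_cleared, pick_ticket, priority_ship, restock_request, route_local, shipped, split_shipment, stock_available} — 19 facts.

19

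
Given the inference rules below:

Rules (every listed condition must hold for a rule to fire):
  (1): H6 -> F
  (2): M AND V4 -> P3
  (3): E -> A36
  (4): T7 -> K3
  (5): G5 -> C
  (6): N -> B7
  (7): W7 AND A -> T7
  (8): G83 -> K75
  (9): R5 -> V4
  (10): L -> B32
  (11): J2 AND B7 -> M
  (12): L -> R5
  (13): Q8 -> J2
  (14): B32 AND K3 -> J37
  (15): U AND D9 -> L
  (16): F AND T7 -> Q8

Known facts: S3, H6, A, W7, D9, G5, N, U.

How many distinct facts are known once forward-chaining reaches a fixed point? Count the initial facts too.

22

[1] (1) [H6 -> F]; (5) [G5 -> C]; (6) [N -> B7]; (7) [W7 AND A -> T7]; (15) [U AND D9 -> L]. ⇒ new: F, C, B7, T7, L.
[2] (4) [T7 -> K3]; (10) [L -> B32]; (12) [L -> R5]; (16) [F AND T7 -> Q8]. ⇒ new: K3, B32, R5, Q8.
[3] (9) [R5 -> V4]; (13) [Q8 -> J2]; (14) [B32 AND K3 -> J37]. ⇒ new: V4, J2, J37.
[4] (11) [J2 AND B7 -> M]. ⇒ new: M.
[5] (2) [M AND V4 -> P3]. ⇒ new: P3.
Closure: {A, B32, B7, C, D9, F, G5, H6, J2, J37, K3, L, M, N, P3, Q8, R5, S3, T7, U, V4, W7} — 22 facts.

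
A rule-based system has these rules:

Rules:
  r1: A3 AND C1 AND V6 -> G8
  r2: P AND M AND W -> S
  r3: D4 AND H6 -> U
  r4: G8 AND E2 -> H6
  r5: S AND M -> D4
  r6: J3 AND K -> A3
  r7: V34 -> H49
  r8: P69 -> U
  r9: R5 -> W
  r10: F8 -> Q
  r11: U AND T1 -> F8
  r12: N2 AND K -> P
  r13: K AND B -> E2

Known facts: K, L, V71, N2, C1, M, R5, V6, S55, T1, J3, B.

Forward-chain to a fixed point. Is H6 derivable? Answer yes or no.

Round 1: r6 [J3 AND K -> A3]; r9 [R5 -> W]; r12 [N2 AND K -> P]; r13 [K AND B -> E2]. Adds A3, W, P, E2.
Round 2: r1 [A3 AND C1 AND V6 -> G8]; r2 [P AND M AND W -> S]. Adds G8, S.
Round 3: r4 [G8 AND E2 -> H6]; r5 [S AND M -> D4]. Adds H6, D4.
Round 4: r3 [D4 AND H6 -> U]. Adds U.
Round 5: r11 [U AND T1 -> F8]. Adds F8.
Round 6: r10 [F8 -> Q]. Adds Q.
H6 appears in round 3, so it is derivable.

yes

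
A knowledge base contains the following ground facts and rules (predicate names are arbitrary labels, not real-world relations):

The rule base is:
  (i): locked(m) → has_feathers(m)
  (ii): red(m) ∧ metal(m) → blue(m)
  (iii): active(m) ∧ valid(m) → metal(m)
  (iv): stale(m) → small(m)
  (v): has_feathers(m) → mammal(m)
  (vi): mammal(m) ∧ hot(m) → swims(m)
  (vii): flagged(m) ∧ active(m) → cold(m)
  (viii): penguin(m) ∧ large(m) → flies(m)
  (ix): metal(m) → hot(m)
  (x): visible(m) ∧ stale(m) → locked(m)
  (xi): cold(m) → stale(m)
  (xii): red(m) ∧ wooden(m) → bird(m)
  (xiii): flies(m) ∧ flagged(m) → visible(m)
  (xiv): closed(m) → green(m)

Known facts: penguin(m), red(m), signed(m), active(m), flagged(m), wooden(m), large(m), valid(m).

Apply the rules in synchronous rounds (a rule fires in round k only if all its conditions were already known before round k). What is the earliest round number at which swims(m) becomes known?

Round 1 fires (iii), (vii), (viii), (xii), giving metal(m), cold(m), flies(m), bird(m).
Round 2 fires (ii), (ix), (xi), (xiii), giving blue(m), hot(m), stale(m), visible(m).
Round 3 fires (iv), (x), giving small(m), locked(m).
Round 4 fires (i), giving has_feathers(m).
Round 5 fires (v), giving mammal(m).
Round 6 fires (vi), giving swims(m).
swims(m) first appears in round 6.

6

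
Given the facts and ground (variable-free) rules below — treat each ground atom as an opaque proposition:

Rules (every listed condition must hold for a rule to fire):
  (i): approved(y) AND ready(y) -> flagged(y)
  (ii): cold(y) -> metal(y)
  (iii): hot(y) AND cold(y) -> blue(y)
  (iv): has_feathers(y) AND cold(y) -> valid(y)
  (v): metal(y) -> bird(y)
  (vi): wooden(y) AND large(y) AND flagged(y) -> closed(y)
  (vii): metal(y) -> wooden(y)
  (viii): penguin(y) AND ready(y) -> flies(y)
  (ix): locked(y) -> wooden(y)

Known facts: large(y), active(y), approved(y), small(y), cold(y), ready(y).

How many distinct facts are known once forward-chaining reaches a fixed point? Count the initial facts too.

11

Round 1: (i) [approved(y) AND ready(y) -> flagged(y)]; (ii) [cold(y) -> metal(y)]. New: flagged(y), metal(y).
Round 2: (v) [metal(y) -> bird(y)]; (vii) [metal(y) -> wooden(y)]. New: bird(y), wooden(y).
Round 3: (vi) [wooden(y) AND large(y) AND flagged(y) -> closed(y)]. New: closed(y).
Closure: {active(y), approved(y), bird(y), closed(y), cold(y), flagged(y), large(y), metal(y), ready(y), small(y), wooden(y)} — 11 facts.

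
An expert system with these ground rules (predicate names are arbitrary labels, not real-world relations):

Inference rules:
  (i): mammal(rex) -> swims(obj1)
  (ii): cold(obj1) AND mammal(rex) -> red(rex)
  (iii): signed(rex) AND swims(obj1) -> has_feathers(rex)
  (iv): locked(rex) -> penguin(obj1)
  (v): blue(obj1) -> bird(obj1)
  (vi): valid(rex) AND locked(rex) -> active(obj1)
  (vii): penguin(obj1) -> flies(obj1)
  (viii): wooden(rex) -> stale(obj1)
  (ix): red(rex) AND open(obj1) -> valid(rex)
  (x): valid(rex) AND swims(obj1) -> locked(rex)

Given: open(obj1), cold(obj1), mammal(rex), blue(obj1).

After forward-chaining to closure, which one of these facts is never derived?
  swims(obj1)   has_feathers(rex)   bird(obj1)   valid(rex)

has_feathers(rex)

Round 1: (i) [mammal(rex) -> swims(obj1)]; (ii) [cold(obj1) AND mammal(rex) -> red(rex)]; (v) [blue(obj1) -> bird(obj1)]. Adds swims(obj1), red(rex), bird(obj1).
Round 2: (ix) [red(rex) AND open(obj1) -> valid(rex)]. Adds valid(rex).
Round 3: (x) [valid(rex) AND swims(obj1) -> locked(rex)]. Adds locked(rex).
Round 4: (iv) [locked(rex) -> penguin(obj1)]; (vi) [valid(rex) AND locked(rex) -> active(obj1)]. Adds penguin(obj1), active(obj1).
Round 5: (vii) [penguin(obj1) -> flies(obj1)]. Adds flies(obj1).
Derived: bird(obj1) (round 1), swims(obj1) (round 1), valid(rex) (round 2). has_feathers(rex) never appears in any round.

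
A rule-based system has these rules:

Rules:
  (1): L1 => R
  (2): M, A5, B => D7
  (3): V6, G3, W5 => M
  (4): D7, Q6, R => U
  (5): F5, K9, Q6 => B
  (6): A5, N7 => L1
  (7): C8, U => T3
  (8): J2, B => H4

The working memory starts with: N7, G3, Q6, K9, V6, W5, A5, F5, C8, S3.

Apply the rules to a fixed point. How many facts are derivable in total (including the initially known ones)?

[1] (3) [V6, G3, W5 => M]; (5) [F5, K9, Q6 => B]; (6) [A5, N7 => L1]. ⇒ new: M, B, L1.
[2] (1) [L1 => R]; (2) [M, A5, B => D7]. ⇒ new: R, D7.
[3] (4) [D7, Q6, R => U]. ⇒ new: U.
[4] (7) [C8, U => T3]. ⇒ new: T3.
Closure: {A5, B, C8, D7, F5, G3, K9, L1, M, N7, Q6, R, S3, T3, U, V6, W5} — 17 facts.

17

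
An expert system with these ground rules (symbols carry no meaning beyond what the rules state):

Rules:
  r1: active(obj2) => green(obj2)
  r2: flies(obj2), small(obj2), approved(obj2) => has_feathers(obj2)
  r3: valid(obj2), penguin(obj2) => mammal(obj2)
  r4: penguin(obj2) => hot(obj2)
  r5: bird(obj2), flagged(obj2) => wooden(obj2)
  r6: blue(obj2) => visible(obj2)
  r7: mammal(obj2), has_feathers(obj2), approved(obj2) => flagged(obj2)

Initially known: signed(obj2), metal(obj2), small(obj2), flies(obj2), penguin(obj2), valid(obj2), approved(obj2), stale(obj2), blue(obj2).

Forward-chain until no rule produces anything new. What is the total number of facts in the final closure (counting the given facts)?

Round 1 fires r2, r3, r4, r6, giving has_feathers(obj2), mammal(obj2), hot(obj2), visible(obj2).
Round 2 fires r7, giving flagged(obj2).
Closure: {approved(obj2), blue(obj2), flagged(obj2), flies(obj2), has_feathers(obj2), hot(obj2), mammal(obj2), metal(obj2), penguin(obj2), signed(obj2), small(obj2), stale(obj2), valid(obj2), visible(obj2)} — 14 facts.

14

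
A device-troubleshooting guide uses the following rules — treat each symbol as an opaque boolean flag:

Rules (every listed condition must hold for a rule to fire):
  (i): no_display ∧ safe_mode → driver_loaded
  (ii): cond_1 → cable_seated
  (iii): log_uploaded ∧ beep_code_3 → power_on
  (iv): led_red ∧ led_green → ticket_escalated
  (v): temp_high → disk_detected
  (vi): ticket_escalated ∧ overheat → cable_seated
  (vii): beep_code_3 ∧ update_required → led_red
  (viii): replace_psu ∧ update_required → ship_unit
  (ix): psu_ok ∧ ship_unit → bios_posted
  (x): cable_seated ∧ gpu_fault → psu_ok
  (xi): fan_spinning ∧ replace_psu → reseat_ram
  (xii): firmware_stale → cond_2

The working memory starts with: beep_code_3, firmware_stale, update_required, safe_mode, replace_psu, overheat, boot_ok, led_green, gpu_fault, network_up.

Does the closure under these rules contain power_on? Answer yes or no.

[1] (vii) [beep_code_3 ∧ update_required → led_red]; (viii) [replace_psu ∧ update_required → ship_unit]; (xii) [firmware_stale → cond_2]. ⇒ new: led_red, ship_unit, cond_2.
[2] (iv) [led_red ∧ led_green → ticket_escalated]. ⇒ new: ticket_escalated.
[3] (vi) [ticket_escalated ∧ overheat → cable_seated]. ⇒ new: cable_seated.
[4] (x) [cable_seated ∧ gpu_fault → psu_ok]. ⇒ new: psu_ok.
[5] (ix) [psu_ok ∧ ship_unit → bios_posted]. ⇒ new: bios_posted.
Fixed point reached. power_on is concluded only by (iii); (iii) needs log_uploaded (never derived).

no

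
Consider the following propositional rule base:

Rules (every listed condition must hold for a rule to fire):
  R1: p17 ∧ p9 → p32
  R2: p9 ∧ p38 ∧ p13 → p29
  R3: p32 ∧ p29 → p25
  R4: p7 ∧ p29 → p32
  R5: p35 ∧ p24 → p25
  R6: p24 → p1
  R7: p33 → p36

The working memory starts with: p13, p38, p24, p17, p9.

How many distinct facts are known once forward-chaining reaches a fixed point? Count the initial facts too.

[1] R1 [p17 ∧ p9 → p32]; R2 [p9 ∧ p38 ∧ p13 → p29]; R6 [p24 → p1]. ⇒ new: p32, p29, p1.
[2] R3 [p32 ∧ p29 → p25]. ⇒ new: p25.
Closure: {p1, p13, p17, p24, p25, p29, p32, p38, p9} — 9 facts.

9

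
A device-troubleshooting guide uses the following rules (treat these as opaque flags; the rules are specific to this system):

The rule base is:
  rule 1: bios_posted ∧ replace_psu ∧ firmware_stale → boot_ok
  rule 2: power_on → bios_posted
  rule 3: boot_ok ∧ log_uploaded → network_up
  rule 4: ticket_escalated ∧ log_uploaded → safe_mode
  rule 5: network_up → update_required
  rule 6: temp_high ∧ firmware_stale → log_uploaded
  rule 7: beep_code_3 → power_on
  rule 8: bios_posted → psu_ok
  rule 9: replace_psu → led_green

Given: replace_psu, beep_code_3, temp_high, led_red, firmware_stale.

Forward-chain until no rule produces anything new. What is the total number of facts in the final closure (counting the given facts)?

Round 1 fires rule 6, rule 7, rule 9, giving log_uploaded, power_on, led_green.
Round 2 fires rule 2, giving bios_posted.
Round 3 fires rule 1, rule 8, giving boot_ok, psu_ok.
Round 4 fires rule 3, giving network_up.
Round 5 fires rule 5, giving update_required.
Closure: {beep_code_3, bios_posted, boot_ok, firmware_stale, led_green, led_red, log_uploaded, network_up, power_on, psu_ok, replace_psu, temp_high, update_required} — 13 facts.

13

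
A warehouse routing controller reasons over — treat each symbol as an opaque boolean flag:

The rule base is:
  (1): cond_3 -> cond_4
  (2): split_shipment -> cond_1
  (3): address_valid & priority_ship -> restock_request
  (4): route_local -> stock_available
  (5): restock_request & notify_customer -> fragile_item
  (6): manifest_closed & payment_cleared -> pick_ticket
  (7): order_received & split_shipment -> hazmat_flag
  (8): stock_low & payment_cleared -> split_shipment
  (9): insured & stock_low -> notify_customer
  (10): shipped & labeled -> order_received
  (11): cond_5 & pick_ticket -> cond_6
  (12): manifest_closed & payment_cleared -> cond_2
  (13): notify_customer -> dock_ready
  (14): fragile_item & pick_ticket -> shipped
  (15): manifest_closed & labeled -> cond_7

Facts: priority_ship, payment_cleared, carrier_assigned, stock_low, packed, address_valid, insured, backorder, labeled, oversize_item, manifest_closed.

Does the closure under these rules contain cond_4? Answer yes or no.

[1] (3) [address_valid & priority_ship -> restock_request]; (6) [manifest_closed & payment_cleared -> pick_ticket]; (8) [stock_low & payment_cleared -> split_shipment]; (9) [insured & stock_low -> notify_customer]; (12) [manifest_closed & payment_cleared -> cond_2]; (15) [manifest_closed & labeled -> cond_7]. ⇒ new: restock_request, pick_ticket, split_shipment, notify_customer, cond_2, cond_7.
[2] (2) [split_shipment -> cond_1]; (5) [restock_request & notify_customer -> fragile_item]; (13) [notify_customer -> dock_ready]. ⇒ new: cond_1, fragile_item, dock_ready.
[3] (14) [fragile_item & pick_ticket -> shipped]. ⇒ new: shipped.
[4] (10) [shipped & labeled -> order_received]. ⇒ new: order_received.
[5] (7) [order_received & split_shipment -> hazmat_flag]. ⇒ new: hazmat_flag.
Fixed point reached. cond_4 is concluded only by (1); (1) needs cond_3 (never derived).

no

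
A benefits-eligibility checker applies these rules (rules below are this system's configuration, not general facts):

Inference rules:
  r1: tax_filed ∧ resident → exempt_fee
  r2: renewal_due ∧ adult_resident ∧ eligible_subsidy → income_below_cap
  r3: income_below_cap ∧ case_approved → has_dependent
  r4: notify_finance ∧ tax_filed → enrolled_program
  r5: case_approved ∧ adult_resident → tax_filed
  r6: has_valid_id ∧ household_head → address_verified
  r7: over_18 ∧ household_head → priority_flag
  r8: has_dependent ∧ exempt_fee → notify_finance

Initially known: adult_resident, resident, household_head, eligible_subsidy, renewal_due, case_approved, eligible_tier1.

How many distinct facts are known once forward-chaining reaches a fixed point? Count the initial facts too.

13

[1] r2 [renewal_due ∧ adult_resident ∧ eligible_subsidy → income_below_cap]; r5 [case_approved ∧ adult_resident → tax_filed]. ⇒ new: income_below_cap, tax_filed.
[2] r1 [tax_filed ∧ resident → exempt_fee]; r3 [income_below_cap ∧ case_approved → has_dependent]. ⇒ new: exempt_fee, has_dependent.
[3] r8 [has_dependent ∧ exempt_fee → notify_finance]. ⇒ new: notify_finance.
[4] r4 [notify_finance ∧ tax_filed → enrolled_program]. ⇒ new: enrolled_program.
Closure: {adult_resident, case_approved, eligible_subsidy, eligible_tier1, enrolled_program, exempt_fee, has_dependent, household_head, income_below_cap, notify_finance, renewal_due, resident, tax_filed} — 13 facts.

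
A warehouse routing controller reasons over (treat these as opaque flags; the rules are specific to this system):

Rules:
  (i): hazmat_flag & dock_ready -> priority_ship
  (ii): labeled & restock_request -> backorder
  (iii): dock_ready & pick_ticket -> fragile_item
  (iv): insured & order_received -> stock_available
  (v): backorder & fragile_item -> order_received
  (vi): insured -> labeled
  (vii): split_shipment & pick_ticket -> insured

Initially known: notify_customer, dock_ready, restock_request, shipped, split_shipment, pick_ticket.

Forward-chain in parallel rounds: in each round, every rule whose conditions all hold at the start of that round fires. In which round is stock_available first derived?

Round 1 fires (iii), (vii), giving fragile_item, insured.
Round 2 fires (vi), giving labeled.
Round 3 fires (ii), giving backorder.
Round 4 fires (v), giving order_received.
Round 5 fires (iv), giving stock_available.
stock_available first appears in round 5.

5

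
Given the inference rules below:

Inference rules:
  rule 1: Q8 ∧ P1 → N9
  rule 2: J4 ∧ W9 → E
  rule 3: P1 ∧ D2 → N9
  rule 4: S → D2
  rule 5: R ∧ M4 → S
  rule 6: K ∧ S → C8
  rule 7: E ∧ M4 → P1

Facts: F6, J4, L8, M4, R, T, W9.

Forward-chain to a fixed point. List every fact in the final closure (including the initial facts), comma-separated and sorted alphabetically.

[1] rule 2 [J4 ∧ W9 → E]; rule 5 [R ∧ M4 → S]. ⇒ new: E, S.
[2] rule 4 [S → D2]; rule 7 [E ∧ M4 → P1]. ⇒ new: D2, P1.
[3] rule 3 [P1 ∧ D2 → N9]. ⇒ new: N9.

D2, E, F6, J4, L8, M4, N9, P1, R, S, T, W9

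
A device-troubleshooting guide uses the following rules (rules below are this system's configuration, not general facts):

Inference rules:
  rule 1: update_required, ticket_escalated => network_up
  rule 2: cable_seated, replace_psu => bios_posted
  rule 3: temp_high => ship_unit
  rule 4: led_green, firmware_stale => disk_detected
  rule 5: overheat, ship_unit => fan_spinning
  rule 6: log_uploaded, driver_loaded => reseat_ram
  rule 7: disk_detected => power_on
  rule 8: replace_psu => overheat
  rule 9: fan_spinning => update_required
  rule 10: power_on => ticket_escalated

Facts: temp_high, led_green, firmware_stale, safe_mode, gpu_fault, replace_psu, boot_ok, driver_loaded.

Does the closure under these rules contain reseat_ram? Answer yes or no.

no

Round 1: rule 3 [temp_high => ship_unit]; rule 4 [led_green, firmware_stale => disk_detected]; rule 8 [replace_psu => overheat]. New: ship_unit, disk_detected, overheat.
Round 2: rule 5 [overheat, ship_unit => fan_spinning]; rule 7 [disk_detected => power_on]. New: fan_spinning, power_on.
Round 3: rule 9 [fan_spinning => update_required]; rule 10 [power_on => ticket_escalated]. New: update_required, ticket_escalated.
Round 4: rule 1 [update_required, ticket_escalated => network_up]. New: network_up.
Fixed point reached. reseat_ram is concluded only by rule 6; rule 6 needs log_uploaded (never derived).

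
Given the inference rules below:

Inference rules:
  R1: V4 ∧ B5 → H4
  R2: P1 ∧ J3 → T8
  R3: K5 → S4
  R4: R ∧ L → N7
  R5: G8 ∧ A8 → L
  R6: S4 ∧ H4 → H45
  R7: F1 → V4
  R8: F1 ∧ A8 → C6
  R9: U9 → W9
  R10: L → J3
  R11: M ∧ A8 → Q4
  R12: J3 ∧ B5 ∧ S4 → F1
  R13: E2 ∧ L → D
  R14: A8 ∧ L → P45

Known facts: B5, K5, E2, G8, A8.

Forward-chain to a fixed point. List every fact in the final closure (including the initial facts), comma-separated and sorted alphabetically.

A8, B5, C6, D, E2, F1, G8, H4, H45, J3, K5, L, P45, S4, V4

Round 1 — R3, R5, derive S4, L.
Round 2 — R10, R13, R14, derive J3, D, P45.
Round 3 — R12, derive F1.
Round 4 — R7, R8, derive V4, C6.
Round 5 — R1, derive H4.
Round 6 — R6, derive H45.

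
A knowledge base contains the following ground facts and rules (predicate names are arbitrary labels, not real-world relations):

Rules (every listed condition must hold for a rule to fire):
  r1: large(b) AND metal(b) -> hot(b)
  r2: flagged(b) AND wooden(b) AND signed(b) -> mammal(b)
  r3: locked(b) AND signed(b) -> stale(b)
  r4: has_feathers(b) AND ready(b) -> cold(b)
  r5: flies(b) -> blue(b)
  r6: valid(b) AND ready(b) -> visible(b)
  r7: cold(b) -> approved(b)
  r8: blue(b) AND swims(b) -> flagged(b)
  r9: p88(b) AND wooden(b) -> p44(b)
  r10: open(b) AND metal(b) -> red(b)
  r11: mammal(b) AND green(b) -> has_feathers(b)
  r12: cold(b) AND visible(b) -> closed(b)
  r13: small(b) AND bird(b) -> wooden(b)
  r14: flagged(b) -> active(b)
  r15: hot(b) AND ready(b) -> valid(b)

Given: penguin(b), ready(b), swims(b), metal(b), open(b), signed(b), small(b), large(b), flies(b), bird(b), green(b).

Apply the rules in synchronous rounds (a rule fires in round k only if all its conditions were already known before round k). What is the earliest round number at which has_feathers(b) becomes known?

4

Round 1: r1 [large(b) AND metal(b) -> hot(b)]; r5 [flies(b) -> blue(b)]; r10 [open(b) AND metal(b) -> red(b)]; r13 [small(b) AND bird(b) -> wooden(b)]. Adds hot(b), blue(b), red(b), wooden(b).
Round 2: r8 [blue(b) AND swims(b) -> flagged(b)]; r15 [hot(b) AND ready(b) -> valid(b)]. Adds flagged(b), valid(b).
Round 3: r2 [flagged(b) AND wooden(b) AND signed(b) -> mammal(b)]; r6 [valid(b) AND ready(b) -> visible(b)]; r14 [flagged(b) -> active(b)]. Adds mammal(b), visible(b), active(b).
Round 4: r11 [mammal(b) AND green(b) -> has_feathers(b)]. Adds has_feathers(b).
has_feathers(b) first appears in round 4.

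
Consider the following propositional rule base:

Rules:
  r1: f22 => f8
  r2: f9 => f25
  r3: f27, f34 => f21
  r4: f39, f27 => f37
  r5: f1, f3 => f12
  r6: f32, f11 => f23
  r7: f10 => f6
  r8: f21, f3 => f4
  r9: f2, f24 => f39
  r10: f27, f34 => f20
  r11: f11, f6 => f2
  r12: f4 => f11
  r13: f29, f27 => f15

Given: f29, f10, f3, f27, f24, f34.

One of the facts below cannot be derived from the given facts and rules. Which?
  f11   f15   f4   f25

Round 1 — r3, r7, r10, r13, derive f21, f6, f20, f15.
Round 2 — r8, derive f4.
Round 3 — r12, derive f11.
Round 4 — r11, derive f2.
Round 5 — r9, derive f39.
Round 6 — r4, derive f37.
Derived: f4 (round 2), f11 (round 3), f15 (round 1). f25 never appears in any round.

f25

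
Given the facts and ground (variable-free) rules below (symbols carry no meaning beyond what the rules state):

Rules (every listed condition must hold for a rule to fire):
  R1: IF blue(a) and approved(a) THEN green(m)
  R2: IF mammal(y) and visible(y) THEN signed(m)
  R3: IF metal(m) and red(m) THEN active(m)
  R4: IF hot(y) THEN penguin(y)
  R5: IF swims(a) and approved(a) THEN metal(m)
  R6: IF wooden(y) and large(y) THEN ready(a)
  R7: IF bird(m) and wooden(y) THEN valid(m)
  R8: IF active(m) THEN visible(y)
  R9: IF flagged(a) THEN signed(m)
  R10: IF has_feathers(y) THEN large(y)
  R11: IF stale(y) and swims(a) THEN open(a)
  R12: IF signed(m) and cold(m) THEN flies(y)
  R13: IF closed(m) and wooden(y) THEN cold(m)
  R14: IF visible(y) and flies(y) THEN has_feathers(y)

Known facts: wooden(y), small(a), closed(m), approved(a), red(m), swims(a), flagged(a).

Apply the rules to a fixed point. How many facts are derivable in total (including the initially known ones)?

16

Round 1 fires R5, R9, R13, giving metal(m), signed(m), cold(m).
Round 2 fires R3, R12, giving active(m), flies(y).
Round 3 fires R8, giving visible(y).
Round 4 fires R14, giving has_feathers(y).
Round 5 fires R10, giving large(y).
Round 6 fires R6, giving ready(a).
Closure: {active(m), approved(a), closed(m), cold(m), flagged(a), flies(y), has_feathers(y), large(y), metal(m), ready(a), red(m), signed(m), small(a), swims(a), visible(y), wooden(y)} — 16 facts.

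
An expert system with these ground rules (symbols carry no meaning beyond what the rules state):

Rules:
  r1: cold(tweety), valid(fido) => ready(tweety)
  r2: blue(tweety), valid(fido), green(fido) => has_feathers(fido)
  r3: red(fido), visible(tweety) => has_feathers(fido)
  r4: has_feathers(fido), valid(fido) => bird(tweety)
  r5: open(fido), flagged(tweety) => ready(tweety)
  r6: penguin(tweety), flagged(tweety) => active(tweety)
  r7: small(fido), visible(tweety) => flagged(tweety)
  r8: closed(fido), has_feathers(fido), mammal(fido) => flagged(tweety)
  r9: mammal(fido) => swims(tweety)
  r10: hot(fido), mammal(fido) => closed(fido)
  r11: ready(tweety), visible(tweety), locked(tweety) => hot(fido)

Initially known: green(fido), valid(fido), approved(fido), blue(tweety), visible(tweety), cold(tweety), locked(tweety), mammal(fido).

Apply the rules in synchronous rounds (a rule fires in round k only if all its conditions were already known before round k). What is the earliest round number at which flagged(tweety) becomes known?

Round 1 fires r1, r2, r9, giving ready(tweety), has_feathers(fido), swims(tweety).
Round 2 fires r4, r11, giving bird(tweety), hot(fido).
Round 3 fires r10, giving closed(fido).
Round 4 fires r8, giving flagged(tweety).
flagged(tweety) first appears in round 4.

4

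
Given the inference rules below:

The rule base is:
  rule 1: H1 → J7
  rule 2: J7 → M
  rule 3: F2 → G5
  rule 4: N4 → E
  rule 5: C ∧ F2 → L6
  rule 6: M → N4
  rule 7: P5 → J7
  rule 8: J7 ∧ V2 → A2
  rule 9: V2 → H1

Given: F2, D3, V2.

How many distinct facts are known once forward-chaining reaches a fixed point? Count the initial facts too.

Round 1: rule 3 [F2 → G5]; rule 9 [V2 → H1]. New: G5, H1.
Round 2: rule 1 [H1 → J7]. New: J7.
Round 3: rule 2 [J7 → M]; rule 8 [J7 ∧ V2 → A2]. New: M, A2.
Round 4: rule 6 [M → N4]. New: N4.
Round 5: rule 4 [N4 → E]. New: E.
Closure: {A2, D3, E, F2, G5, H1, J7, M, N4, V2} — 10 facts.

10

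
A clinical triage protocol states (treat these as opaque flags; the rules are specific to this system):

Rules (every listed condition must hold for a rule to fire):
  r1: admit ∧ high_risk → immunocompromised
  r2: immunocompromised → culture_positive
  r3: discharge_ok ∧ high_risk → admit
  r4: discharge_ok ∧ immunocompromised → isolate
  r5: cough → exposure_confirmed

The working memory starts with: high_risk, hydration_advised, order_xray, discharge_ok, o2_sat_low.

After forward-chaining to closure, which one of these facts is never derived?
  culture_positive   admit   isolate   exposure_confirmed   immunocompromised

exposure_confirmed

Round 1 fires r3, giving admit.
Round 2 fires r1, giving immunocompromised.
Round 3 fires r2, r4, giving culture_positive, isolate.
Derived: admit (round 1), culture_positive (round 3), immunocompromised (round 2), isolate (round 3). exposure_confirmed never appears in any round.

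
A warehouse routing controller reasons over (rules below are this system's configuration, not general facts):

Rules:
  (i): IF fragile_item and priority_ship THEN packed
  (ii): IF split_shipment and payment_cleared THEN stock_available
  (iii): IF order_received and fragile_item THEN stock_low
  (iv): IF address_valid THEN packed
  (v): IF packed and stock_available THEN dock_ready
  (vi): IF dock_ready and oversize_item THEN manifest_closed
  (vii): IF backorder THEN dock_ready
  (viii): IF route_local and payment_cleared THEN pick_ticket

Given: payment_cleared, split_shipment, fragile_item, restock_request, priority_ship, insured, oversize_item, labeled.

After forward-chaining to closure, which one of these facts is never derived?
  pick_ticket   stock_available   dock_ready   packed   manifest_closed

Round 1: (i) [IF fragile_item and priority_ship THEN packed]; (ii) [IF split_shipment and payment_cleared THEN stock_available]. Adds packed, stock_available.
Round 2: (v) [IF packed and stock_available THEN dock_ready]. Adds dock_ready.
Round 3: (vi) [IF dock_ready and oversize_item THEN manifest_closed]. Adds manifest_closed.
Derived: stock_available (round 1), packed (round 1), dock_ready (round 2), manifest_closed (round 3). pick_ticket never appears in any round.

pick_ticket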